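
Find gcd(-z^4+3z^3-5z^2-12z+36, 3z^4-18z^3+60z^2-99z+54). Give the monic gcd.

z^3-5z^2+15z-18

Apply the Euclidean algorithm:
  -z^4+3z^3-5z^2-12z+36 = (-1/3)(3z^4-18z^3+60z^2-99z+54) + (-3z^3+15z^2-45z+54)
  3z^4-18z^3+60z^2-99z+54 = (-z+1)(-3z^3+15z^2-45z+54) + (0)
Last nonzero remainder: -3z^3+15z^2-45z+54. Dividing through by -3 gives the monic gcd z^3-5z^2+15z-18.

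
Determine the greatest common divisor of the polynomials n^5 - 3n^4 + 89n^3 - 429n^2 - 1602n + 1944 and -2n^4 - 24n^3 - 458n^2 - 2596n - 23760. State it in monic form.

By polynomial division,
  n^5 - 3n^4 + 89n^3 - 429n^2 - 1602n + 1944 = (-(1/2)n + 15/2)(-2n^4 - 24n^3 - 458n^2 - 2596n - 23760) + (40n^3 + 1708n^2 + 5988n + 180144)
  -2n^4 - 24n^3 - 458n^2 - 2596n - 23760 = (-(1/20)n + 307/200)(40n^3 + 1708n^2 + 5988n + 180144) + (-(139019/50)n^2 - (139019/50)n - 7507026/25)
  40n^3 + 1708n^2 + 5988n + 180144 = (-(2000/139019)n - 83400/139019)(-(139019/50)n^2 - (139019/50)n - 7507026/25) + (0)
Last nonzero remainder: -(139019/50)n^2 - (139019/50)n - 7507026/25. Dividing through by -139019/50 gives the monic gcd n^2 + n + 108.

n^2 + n + 108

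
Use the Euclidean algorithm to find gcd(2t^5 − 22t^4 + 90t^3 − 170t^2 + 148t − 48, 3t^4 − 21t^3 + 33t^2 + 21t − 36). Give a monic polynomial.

Apply the Euclidean algorithm:
  2t^5 − 22t^4 + 90t^3 − 170t^2 + 148t − 48 = ((2/3)t − 8/3)(3t^4 − 21t^3 + 33t^2 + 21t − 36) + (12t^3 − 96t^2 + 228t − 144)
  3t^4 − 21t^3 + 33t^2 + 21t − 36 = ((1/4)t + 1/4)(12t^3 − 96t^2 + 228t − 144) + (0)
Last nonzero remainder: 12t^3 − 96t^2 + 228t − 144. Dividing through by 12 gives the monic gcd t^3 − 8t^2 + 19t − 12.

t^3 − 8t^2 + 19t − 12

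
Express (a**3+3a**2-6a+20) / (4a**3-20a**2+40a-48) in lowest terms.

(a+5)/(4a-12)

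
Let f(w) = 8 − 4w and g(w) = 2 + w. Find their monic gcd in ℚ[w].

1

By polynomial division,
  −4w + 8 = (−4)(w + 2) + (16)
  w + 2 = ((1/16)w + 1/8)(16) + (0)
The last nonzero remainder is the constant 16, so the polynomials are coprime and gcd = 1.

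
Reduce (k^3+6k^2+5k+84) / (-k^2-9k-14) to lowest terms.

By polynomial division,
  k^3+6k^2+5k+84 = (-k+3)(-k^2-9k-14) + (18k+126)
  -k^2-9k-14 = (-(1/18)k-1/9)(18k+126) + (0)
Last nonzero remainder: 18k+126. Dividing through by 18 gives the monic gcd k+7.
Cancel k+7 from numerator and denominator to get the reduced form.

(-k^2+k-12)/(k+2)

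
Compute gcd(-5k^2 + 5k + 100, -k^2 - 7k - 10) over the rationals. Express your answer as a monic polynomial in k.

Repeated division with remainder:
  -5k^2 + 5k + 100 = (5)(-k^2 - 7k - 10) + (40k + 150)
  -k^2 - 7k - 10 = (-(1/40)k - 13/160)(40k + 150) + (35/16)
  40k + 150 = ((128/7)k + 480/7)(35/16) + (0)
The last nonzero remainder is the constant 35/16, so the polynomials are coprime and gcd = 1.

1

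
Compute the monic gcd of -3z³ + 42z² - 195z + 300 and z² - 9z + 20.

z² - 9z + 20

Apply the Euclidean algorithm:
  -3z³ + 42z² - 195z + 300 = (-3z + 15)(z² - 9z + 20) + (0)
The last nonzero remainder z² - 9z + 20 is already monic.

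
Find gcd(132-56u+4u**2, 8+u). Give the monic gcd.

1

By polynomial division,
  4u**2-56u+132 = (4u-88)(u+8) + (836)
  u+8 = ((1/836)u+2/209)(836) + (0)
The last nonzero remainder is the constant 836, so the polynomials are coprime and gcd = 1.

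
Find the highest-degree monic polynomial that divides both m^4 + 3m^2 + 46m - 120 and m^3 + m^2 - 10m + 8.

Apply the Euclidean algorithm:
  m^4 + 3m^2 + 46m - 120 = (m - 1)(m^3 + m^2 - 10m + 8) + (14m^2 + 28m - 112)
  m^3 + m^2 - 10m + 8 = ((1/14)m - 1/14)(14m^2 + 28m - 112) + (0)
Last nonzero remainder: 14m^2 + 28m - 112. Dividing through by 14 gives the monic gcd m^2 + 2m - 8.

m^2 + 2m - 8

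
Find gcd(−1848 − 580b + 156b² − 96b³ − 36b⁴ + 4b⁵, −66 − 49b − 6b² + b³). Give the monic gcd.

Repeated division with remainder:
  4b⁵ − 36b⁴ − 96b³ + 156b² − 580b − 1848 = (4b² − 12b + 28)(b³ − 6b² − 49b − 66) + (0)
The last nonzero remainder b³ − 6b² − 49b − 66 is already monic.

−66 − 49b − 6b² + b³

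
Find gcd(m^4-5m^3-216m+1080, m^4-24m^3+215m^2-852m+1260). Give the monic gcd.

m^2-11m+30

Apply the Euclidean algorithm:
  m^4-5m^3-216m+1080 = (m^4-24m^3+215m^2-852m+1260) + (19m^3-215m^2+636m-180)
  m^4-24m^3+215m^2-852m+1260 = ((1/19)m-241/361)(19m^3-215m^2+636m-180) + ((13716/361)m^2-(150876/361)m+411480/361)
  19m^3-215m^2+636m-180 = ((6859/13716)m-361/2286)((13716/361)m^2-(150876/361)m+411480/361) + (0)
Last nonzero remainder: (13716/361)m^2-(150876/361)m+411480/361. Dividing through by 13716/361 gives the monic gcd m^2-11m+30.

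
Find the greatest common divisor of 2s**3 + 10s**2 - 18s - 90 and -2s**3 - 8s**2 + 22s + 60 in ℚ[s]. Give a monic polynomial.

s**2 + 2s - 15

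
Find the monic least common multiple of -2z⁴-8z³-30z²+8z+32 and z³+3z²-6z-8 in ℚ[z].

z⁶+6z⁵+15z⁴-6z³-144z²+128

Repeated division with remainder:
  -2z⁴-8z³-30z²+8z+32 = (-2z-2)(z³+3z²-6z-8) + (-36z²-20z+16)
  z³+3z²-6z-8 = (-(1/36)z-11/162)(-36z²-20z+16) + (-(560/81)z-560/81)
  -36z²-20z+16 = ((729/140)z-81/35)(-(560/81)z-560/81) + (0)
Last nonzero remainder: -(560/81)z-560/81. Dividing through by -560/81 gives the monic gcd z+1.
Then lcm(f, g) = f·g / gcd(f, g); expanding and making the result monic gives the answer.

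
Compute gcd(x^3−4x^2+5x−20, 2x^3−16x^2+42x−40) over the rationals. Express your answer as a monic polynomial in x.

x−4

By polynomial division,
  x^3−4x^2+5x−20 = (1/2)(2x^3−16x^2+42x−40) + (4x^2−16x)
  2x^3−16x^2+42x−40 = ((1/2)x−2)(4x^2−16x) + (10x−40)
  4x^2−16x = ((2/5)x)(10x−40) + (0)
Last nonzero remainder: 10x−40. Dividing through by 10 gives the monic gcd x−4.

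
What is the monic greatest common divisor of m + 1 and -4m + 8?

1

Repeated division with remainder:
  m + 1 = (-1/4)(-4m + 8) + (3)
  -4m + 8 = (-(4/3)m + 8/3)(3) + (0)
The last nonzero remainder is the constant 3, so the polynomials are coprime and gcd = 1.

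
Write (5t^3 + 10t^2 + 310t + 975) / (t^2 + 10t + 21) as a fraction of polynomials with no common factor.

(5t^2 - 5t + 325)/(t + 7)

Apply the Euclidean algorithm:
  5t^3 + 10t^2 + 310t + 975 = (5t - 40)(t^2 + 10t + 21) + (605t + 1815)
  t^2 + 10t + 21 = ((1/605)t + 7/605)(605t + 1815) + (0)
Last nonzero remainder: 605t + 1815. Dividing through by 605 gives the monic gcd t + 3.
Cancel t + 3 from numerator and denominator to get the reduced form.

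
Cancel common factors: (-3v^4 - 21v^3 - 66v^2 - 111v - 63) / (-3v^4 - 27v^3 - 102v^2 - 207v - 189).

By polynomial division,
  -3v^4 - 21v^3 - 66v^2 - 111v - 63 = (-3v^4 - 27v^3 - 102v^2 - 207v - 189) + (6v^3 + 36v^2 + 96v + 126)
  -3v^4 - 27v^3 - 102v^2 - 207v - 189 = (-(1/2)v - 3/2)(6v^3 + 36v^2 + 96v + 126) + (0)
Last nonzero remainder: 6v^3 + 36v^2 + 96v + 126. Dividing through by 6 gives the monic gcd v^3 + 6v^2 + 16v + 21.
Cancel v^3 + 6v^2 + 16v + 21 from numerator and denominator to get the reduced form.

(v + 1)/(v + 3)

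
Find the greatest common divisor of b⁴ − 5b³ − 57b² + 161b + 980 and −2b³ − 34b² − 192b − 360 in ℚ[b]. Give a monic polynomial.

b + 5

Apply the Euclidean algorithm:
  b⁴ − 5b³ − 57b² + 161b + 980 = (−(1/2)b + 11)(−2b³ − 34b² − 192b − 360) + (221b² + 2093b + 4940)
  −2b³ − 34b² − 192b − 360 = (−(2/221)b − 256/3757)(221b² + 2093b + 4940) + (−(1352/289)b − 6760/289)
  221b² + 2093b + 4940 = (−(4913/104)b − 5491/26)(−(1352/289)b − 6760/289) + (0)
Last nonzero remainder: −(1352/289)b − 6760/289. Dividing through by −1352/289 gives the monic gcd b + 5.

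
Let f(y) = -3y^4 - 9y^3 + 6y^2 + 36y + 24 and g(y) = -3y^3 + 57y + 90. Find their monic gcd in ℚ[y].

Euclidean algorithm in ℚ[y]:
  -3y^4 - 9y^3 + 6y^2 + 36y + 24 = (y + 3)(-3y^3 + 57y + 90) + (-51y^2 - 225y - 246)
  -3y^3 + 57y + 90 = ((1/17)y - 75/289)(-51y^2 - 225y - 246) + ((3780/289)y + 7560/289)
  -51y^2 - 225y - 246 = (-(4913/1260)y - 11849/1260)((3780/289)y + 7560/289) + (0)
Last nonzero remainder: (3780/289)y + 7560/289. Dividing through by 3780/289 gives the monic gcd y + 2.

y + 2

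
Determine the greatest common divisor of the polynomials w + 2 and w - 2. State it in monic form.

1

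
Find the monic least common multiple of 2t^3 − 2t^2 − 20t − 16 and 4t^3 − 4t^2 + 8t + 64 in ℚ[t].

t^5 − 4t^4 + t^3 + 14t^2 − 56t − 64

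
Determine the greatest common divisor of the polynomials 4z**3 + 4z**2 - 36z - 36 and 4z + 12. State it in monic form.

z + 3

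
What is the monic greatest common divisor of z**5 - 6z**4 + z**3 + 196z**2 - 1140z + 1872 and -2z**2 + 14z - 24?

z**2 - 7z + 12

By polynomial division,
  z**5 - 6z**4 + z**3 + 196z**2 - 1140z + 1872 = (-(1/2)z**3 - (1/2)z**2 + 2z - 78)(-2z**2 + 14z - 24) + (0)
Last nonzero remainder: -2z**2 + 14z - 24. Dividing through by -2 gives the monic gcd z**2 - 7z + 12.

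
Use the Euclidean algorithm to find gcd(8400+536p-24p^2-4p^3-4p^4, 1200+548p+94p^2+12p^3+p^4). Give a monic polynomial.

By polynomial division,
  -4p^4-4p^3-24p^2+536p+8400 = (-4)(p^4+12p^3+94p^2+548p+1200) + (44p^3+352p^2+2728p+13200)
  p^4+12p^3+94p^2+548p+1200 = ((1/44)p+1/11)(44p^3+352p^2+2728p+13200) + (0)
Last nonzero remainder: 44p^3+352p^2+2728p+13200. Dividing through by 44 gives the monic gcd p^3+8p^2+62p+300.

300+62p+8p^2+p^3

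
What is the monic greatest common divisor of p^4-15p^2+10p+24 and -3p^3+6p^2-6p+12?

p-2

Euclidean algorithm in ℚ[p]:
  p^4-15p^2+10p+24 = (-(1/3)p-2/3)(-3p^3+6p^2-6p+12) + (-13p^2+10p+32)
  -3p^3+6p^2-6p+12 = ((3/13)p-48/169)(-13p^2+10p+32) + (-(1782/169)p+3564/169)
  -13p^2+10p+32 = ((2197/1782)p+1352/891)(-(1782/169)p+3564/169) + (0)
Last nonzero remainder: -(1782/169)p+3564/169. Dividing through by -1782/169 gives the monic gcd p-2.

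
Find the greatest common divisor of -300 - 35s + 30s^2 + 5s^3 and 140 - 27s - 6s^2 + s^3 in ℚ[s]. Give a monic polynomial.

By polynomial division,
  5s^3 + 30s^2 - 35s - 300 = (5)(s^3 - 6s^2 - 27s + 140) + (60s^2 + 100s - 1000)
  s^3 - 6s^2 - 27s + 140 = ((1/60)s - 23/180)(60s^2 + 100s - 1000) + ((22/9)s + 110/9)
  60s^2 + 100s - 1000 = ((270/11)s - 900/11)((22/9)s + 110/9) + (0)
Last nonzero remainder: (22/9)s + 110/9. Dividing through by 22/9 gives the monic gcd s + 5.

5 + s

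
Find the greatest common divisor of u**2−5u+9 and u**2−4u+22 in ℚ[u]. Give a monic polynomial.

1

Apply the Euclidean algorithm:
  u**2−5u+9 = (u**2−4u+22) + (−u−13)
  u**2−4u+22 = (−u+17)(−u−13) + (243)
  −u−13 = (−(1/243)u−13/243)(243) + (0)
The last nonzero remainder is the constant 243, so the polynomials are coprime and gcd = 1.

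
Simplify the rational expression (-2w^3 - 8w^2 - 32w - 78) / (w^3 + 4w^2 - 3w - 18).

By polynomial division,
  -2w^3 - 8w^2 - 32w - 78 = (-2)(w^3 + 4w^2 - 3w - 18) + (-38w - 114)
  w^3 + 4w^2 - 3w - 18 = (-(1/38)w^2 - (1/38)w + 3/19)(-38w - 114) + (0)
Last nonzero remainder: -38w - 114. Dividing through by -38 gives the monic gcd w + 3.
Cancel w + 3 from numerator and denominator to get the reduced form.

(-2w^2 - 2w - 26)/(w^2 + w - 6)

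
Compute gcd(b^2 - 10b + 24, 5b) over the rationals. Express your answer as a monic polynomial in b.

Euclidean algorithm in ℚ[b]:
  b^2 - 10b + 24 = ((1/5)b - 2)(5b) + (24)
  5b = ((5/24)b)(24) + (0)
The last nonzero remainder is the constant 24, so the polynomials are coprime and gcd = 1.

1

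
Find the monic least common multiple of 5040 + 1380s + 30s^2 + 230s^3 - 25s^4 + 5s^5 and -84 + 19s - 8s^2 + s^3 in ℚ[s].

-7056 - 924s + 234s^2 - 316s^3 + 81s^4 - 12s^5 + s^6

By polynomial division,
  5s^5 - 25s^4 + 230s^3 + 30s^2 + 1380s + 5040 = (5s^2 + 15s + 255)(s^3 - 8s^2 + 19s - 84) + (2205s^2 - 2205s + 26460)
  s^3 - 8s^2 + 19s - 84 = ((1/2205)s - 1/315)(2205s^2 - 2205s + 26460) + (0)
Last nonzero remainder: 2205s^2 - 2205s + 26460. Dividing through by 2205 gives the monic gcd s^2 - s + 12.
Then lcm(f, g) = f·g / gcd(f, g); expanding and making the result monic gives the answer.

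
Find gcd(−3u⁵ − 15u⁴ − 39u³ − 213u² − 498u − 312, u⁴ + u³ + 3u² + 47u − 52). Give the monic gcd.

u³ + 2u² + 5u + 52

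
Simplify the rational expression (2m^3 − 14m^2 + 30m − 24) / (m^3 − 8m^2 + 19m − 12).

Apply the Euclidean algorithm:
  2m^3 − 14m^2 + 30m − 24 = (2)(m^3 − 8m^2 + 19m − 12) + (2m^2 − 8m)
  m^3 − 8m^2 + 19m − 12 = ((1/2)m − 2)(2m^2 − 8m) + (3m − 12)
  2m^2 − 8m = ((2/3)m)(3m − 12) + (0)
Last nonzero remainder: 3m − 12. Dividing through by 3 gives the monic gcd m − 4.
Cancel m − 4 from numerator and denominator to get the reduced form.

(2m^2 − 6m + 6)/(m^2 − 4m + 3)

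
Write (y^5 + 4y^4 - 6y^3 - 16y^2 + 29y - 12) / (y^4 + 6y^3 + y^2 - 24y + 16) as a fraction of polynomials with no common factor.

Repeated division with remainder:
  y^5 + 4y^4 - 6y^3 - 16y^2 + 29y - 12 = (y - 2)(y^4 + 6y^3 + y^2 - 24y + 16) + (5y^3 + 10y^2 - 35y + 20)
  y^4 + 6y^3 + y^2 - 24y + 16 = ((1/5)y + 4/5)(5y^3 + 10y^2 - 35y + 20) + (0)
Last nonzero remainder: 5y^3 + 10y^2 - 35y + 20. Dividing through by 5 gives the monic gcd y^3 + 2y^2 - 7y + 4.
Cancel y^3 + 2y^2 - 7y + 4 from numerator and denominator to get the reduced form.

(y^2 + 2y - 3)/(y + 4)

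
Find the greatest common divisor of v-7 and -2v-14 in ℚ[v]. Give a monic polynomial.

1

Repeated division with remainder:
  v-7 = (-1/2)(-2v-14) + (-14)
  -2v-14 = ((1/7)v+1)(-14) + (0)
The last nonzero remainder is the constant -14, so the polynomials are coprime and gcd = 1.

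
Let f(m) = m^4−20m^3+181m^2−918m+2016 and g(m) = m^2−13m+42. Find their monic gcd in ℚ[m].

m^2−13m+42

By polynomial division,
  m^4−20m^3+181m^2−918m+2016 = (m^2−7m+48)(m^2−13m+42) + (0)
The last nonzero remainder m^2−13m+42 is already monic.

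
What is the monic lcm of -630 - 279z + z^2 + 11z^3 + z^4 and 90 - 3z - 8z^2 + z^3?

Apply the Euclidean algorithm:
  z^4 + 11z^3 + z^2 - 279z - 630 = (z + 19)(z^3 - 8z^2 - 3z + 90) + (156z^2 - 312z - 2340)
  z^3 - 8z^2 - 3z + 90 = ((1/156)z - 1/26)(156z^2 - 312z - 2340) + (0)
Last nonzero remainder: 156z^2 - 312z - 2340. Dividing through by 156 gives the monic gcd z^2 - 2z - 15.
Then lcm(f, g) = f·g / gcd(f, g); expanding and making the result monic gives the answer.

3780 + 1044z - 285z^2 - 65z^3 + 5z^4 + z^5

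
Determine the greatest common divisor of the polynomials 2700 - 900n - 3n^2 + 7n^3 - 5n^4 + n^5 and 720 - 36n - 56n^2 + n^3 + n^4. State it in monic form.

By polynomial division,
  n^5 - 5n^4 + 7n^3 - 3n^2 - 900n + 2700 = (n - 6)(n^4 + n^3 - 56n^2 - 36n + 720) + (69n^3 - 303n^2 - 1836n + 7020)
  n^4 + n^3 - 56n^2 - 36n + 720 = ((1/69)n + 124/1587)(69n^3 - 303n^2 - 1836n + 7020) + (-(3024/529)n^2 + (3024/529)n + 90720/529)
  69n^3 - 303n^2 - 1836n + 7020 = (-(12167/1008)n + 6877/168)(-(3024/529)n^2 + (3024/529)n + 90720/529) + (0)
Last nonzero remainder: -(3024/529)n^2 + (3024/529)n + 90720/529. Dividing through by -3024/529 gives the monic gcd n^2 - n - 30.

-30 - n + n^2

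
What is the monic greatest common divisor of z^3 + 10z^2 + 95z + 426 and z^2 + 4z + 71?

z^2 + 4z + 71

By polynomial division,
  z^3 + 10z^2 + 95z + 426 = (z + 6)(z^2 + 4z + 71) + (0)
The last nonzero remainder z^2 + 4z + 71 is already monic.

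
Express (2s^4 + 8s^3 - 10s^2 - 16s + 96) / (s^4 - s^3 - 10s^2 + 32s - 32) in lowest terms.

(2s + 6)/(s - 2)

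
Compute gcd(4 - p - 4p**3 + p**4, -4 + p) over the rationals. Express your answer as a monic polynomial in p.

Apply the Euclidean algorithm:
  p**4 - 4p**3 - p + 4 = (p**3 - 1)(p - 4) + (0)
The last nonzero remainder p - 4 is already monic.

-4 + p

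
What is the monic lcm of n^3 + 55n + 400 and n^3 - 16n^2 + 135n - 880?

n^4 - 11n^3 + 55n^2 - 205n - 4400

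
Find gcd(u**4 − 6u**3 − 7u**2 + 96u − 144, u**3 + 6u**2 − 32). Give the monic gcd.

u + 4

Apply the Euclidean algorithm:
  u**4 − 6u**3 − 7u**2 + 96u − 144 = (u − 12)(u**3 + 6u**2 − 32) + (65u**2 + 128u − 528)
  u**3 + 6u**2 − 32 = ((1/65)u + 262/4225)(65u**2 + 128u − 528) + ((784/4225)u + 3136/4225)
  65u**2 + 128u − 528 = ((274625/784)u − 139425/196)((784/4225)u + 3136/4225) + (0)
Last nonzero remainder: (784/4225)u + 3136/4225. Dividing through by 784/4225 gives the monic gcd u + 4.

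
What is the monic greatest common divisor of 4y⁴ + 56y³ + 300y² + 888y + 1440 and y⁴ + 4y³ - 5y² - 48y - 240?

y³ + 8y² + 27y + 60

Repeated division with remainder:
  4y⁴ + 56y³ + 300y² + 888y + 1440 = (4)(y⁴ + 4y³ - 5y² - 48y - 240) + (40y³ + 320y² + 1080y + 2400)
  y⁴ + 4y³ - 5y² - 48y - 240 = ((1/40)y - 1/10)(40y³ + 320y² + 1080y + 2400) + (0)
Last nonzero remainder: 40y³ + 320y² + 1080y + 2400. Dividing through by 40 gives the monic gcd y³ + 8y² + 27y + 60.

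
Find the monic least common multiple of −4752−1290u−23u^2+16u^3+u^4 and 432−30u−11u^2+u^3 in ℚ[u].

Euclidean algorithm in ℚ[u]:
  u^4+16u^3−23u^2−1290u−4752 = (u+27)(u^3−11u^2−30u+432) + (304u^2−912u−16416)
  u^3−11u^2−30u+432 = ((1/304)u−1/38)(304u^2−912u−16416) + (0)
Last nonzero remainder: 304u^2−912u−16416. Dividing through by 304 gives the monic gcd u^2−3u−54.
Then lcm(f, g) = f·g / gcd(f, g); expanding and making the result monic gives the answer.

38016+5568u−1106u^2−151u^3+8u^4+u^5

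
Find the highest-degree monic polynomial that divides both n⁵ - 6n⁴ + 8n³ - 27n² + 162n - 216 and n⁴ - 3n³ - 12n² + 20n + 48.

n² - 7n + 12

Euclidean algorithm in ℚ[n]:
  n⁵ - 6n⁴ + 8n³ - 27n² + 162n - 216 = (n - 3)(n⁴ - 3n³ - 12n² + 20n + 48) + (11n³ - 83n² + 174n - 72)
  n⁴ - 3n³ - 12n² + 20n + 48 = ((1/11)n + 50/121)(11n³ - 83n² + 174n - 72) + ((784/121)n² - (5488/121)n + 9408/121)
  11n³ - 83n² + 174n - 72 = ((1331/784)n - 363/392)((784/121)n² - (5488/121)n + 9408/121) + (0)
Last nonzero remainder: (784/121)n² - (5488/121)n + 9408/121. Dividing through by 784/121 gives the monic gcd n² - 7n + 12.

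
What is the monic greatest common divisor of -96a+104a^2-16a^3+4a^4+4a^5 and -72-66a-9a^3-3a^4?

By polynomial division,
  4a^5+4a^4-16a^3+104a^2-96a = (-(4/3)a+8/3)(-3a^4-9a^3-66a-72) + (8a^3+16a^2-16a+192)
  -3a^4-9a^3-66a-72 = (-(3/8)a-3/8)(8a^3+16a^2-16a+192) + (0)
Last nonzero remainder: 8a^3+16a^2-16a+192. Dividing through by 8 gives the monic gcd a^3+2a^2-2a+24.

24-2a+2a^2+a^3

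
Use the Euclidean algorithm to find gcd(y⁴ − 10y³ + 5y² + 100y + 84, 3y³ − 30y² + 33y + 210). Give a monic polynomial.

Euclidean algorithm in ℚ[y]:
  y⁴ − 10y³ + 5y² + 100y + 84 = ((1/3)y)(3y³ − 30y² + 33y + 210) + (−6y² + 30y + 84)
  3y³ − 30y² + 33y + 210 = (−(1/2)y + 5/2)(−6y² + 30y + 84) + (0)
Last nonzero remainder: −6y² + 30y + 84. Dividing through by −6 gives the monic gcd y² − 5y − 14.

y² − 5y − 14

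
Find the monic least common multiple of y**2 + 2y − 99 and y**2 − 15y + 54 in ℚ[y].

y**3 − 4y**2 − 111y + 594

Apply the Euclidean algorithm:
  y**2 + 2y − 99 = (y**2 − 15y + 54) + (17y − 153)
  y**2 − 15y + 54 = ((1/17)y − 6/17)(17y − 153) + (0)
Last nonzero remainder: 17y − 153. Dividing through by 17 gives the monic gcd y − 9.
Then lcm(f, g) = f·g / gcd(f, g); expanding and making the result monic gives the answer.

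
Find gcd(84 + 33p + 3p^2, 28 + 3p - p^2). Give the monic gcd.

4 + p

Repeated division with remainder:
  3p^2 + 33p + 84 = (-3)(-p^2 + 3p + 28) + (42p + 168)
  -p^2 + 3p + 28 = (-(1/42)p + 1/6)(42p + 168) + (0)
Last nonzero remainder: 42p + 168. Dividing through by 42 gives the monic gcd p + 4.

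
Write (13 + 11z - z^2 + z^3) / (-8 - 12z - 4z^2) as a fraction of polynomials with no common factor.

(-13 + 2z - z^2)/(8 + 4z)

Apply the Euclidean algorithm:
  z^3 - z^2 + 11z + 13 = (-(1/4)z + 1)(-4z^2 - 12z - 8) + (21z + 21)
  -4z^2 - 12z - 8 = (-(4/21)z - 8/21)(21z + 21) + (0)
Last nonzero remainder: 21z + 21. Dividing through by 21 gives the monic gcd z + 1.
Cancel z + 1 from numerator and denominator to get the reduced form.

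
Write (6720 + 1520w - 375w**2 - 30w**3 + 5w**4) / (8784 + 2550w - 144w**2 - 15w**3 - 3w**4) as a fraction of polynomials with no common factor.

Repeated division with remainder:
  5w**4 - 30w**3 - 375w**2 + 1520w + 6720 = (-5/3)(-3w**4 - 15w**3 - 144w**2 + 2550w + 8784) + (-55w**3 - 615w**2 + 5770w + 21360)
  -3w**4 - 15w**3 - 144w**2 + 2550w + 8784 = ((3/55)w - 204/605)(-55w**3 - 615w**2 + 5770w + 21360) + (-(80598/121)w**2 + (402990/121)w + 1934352/121)
  -55w**3 - 615w**2 + 5770w + 21360 = ((6655/80598)w + 53845/40299)(-(80598/121)w**2 + (402990/121)w + 1934352/121) + (0)
Last nonzero remainder: -(80598/121)w**2 + (402990/121)w + 1934352/121. Dividing through by -80598/121 gives the monic gcd w**2 - 5w - 24.
Cancel w**2 - 5w - 24 from numerator and denominator to get the reduced form.

(280 + 5w - 5w**2)/(366 + 30w + 3w**2)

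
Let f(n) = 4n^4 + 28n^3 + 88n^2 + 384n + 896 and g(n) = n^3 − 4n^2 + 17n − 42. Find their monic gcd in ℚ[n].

n^2 − n + 14

By polynomial division,
  4n^4 + 28n^3 + 88n^2 + 384n + 896 = (4n + 44)(n^3 − 4n^2 + 17n − 42) + (196n^2 − 196n + 2744)
  n^3 − 4n^2 + 17n − 42 = ((1/196)n − 3/196)(196n^2 − 196n + 2744) + (0)
Last nonzero remainder: 196n^2 − 196n + 2744. Dividing through by 196 gives the monic gcd n^2 − n + 14.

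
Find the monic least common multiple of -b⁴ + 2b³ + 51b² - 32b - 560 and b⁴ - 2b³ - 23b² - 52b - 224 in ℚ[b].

Repeated division with remainder:
  -b⁴ + 2b³ + 51b² - 32b - 560 = (-1)(b⁴ - 2b³ - 23b² - 52b - 224) + (28b² - 84b - 784)
  b⁴ - 2b³ - 23b² - 52b - 224 = ((1/28)b² + (1/28)b + 2/7)(28b² - 84b - 784) + (0)
Last nonzero remainder: 28b² - 84b - 784. Dividing through by 28 gives the monic gcd b² - 3b - 28.
Then lcm(f, g) = f·g / gcd(f, g); expanding and making the result monic gives the answer.

b⁶ - b⁵ - 45b⁴ - 35b³ + 184b² + 816b + 4480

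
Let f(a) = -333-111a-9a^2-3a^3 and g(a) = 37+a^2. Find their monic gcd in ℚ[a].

37+a^2

Apply the Euclidean algorithm:
  -3a^3-9a^2-111a-333 = (-3a-9)(a^2+37) + (0)
The last nonzero remainder a^2+37 is already monic.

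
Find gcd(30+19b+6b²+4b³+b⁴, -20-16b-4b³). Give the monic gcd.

By polynomial division,
  b⁴+4b³+6b²+19b+30 = (-(1/4)b-1)(-4b³-16b-20) + (2b²-2b+10)
  -4b³-16b-20 = (-2b-2)(2b²-2b+10) + (0)
Last nonzero remainder: 2b²-2b+10. Dividing through by 2 gives the monic gcd b²-b+5.

5-b+b²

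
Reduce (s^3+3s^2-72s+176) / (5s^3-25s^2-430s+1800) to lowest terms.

Euclidean algorithm in ℚ[s]:
  s^3+3s^2-72s+176 = (1/5)(5s^3-25s^2-430s+1800) + (8s^2+14s-184)
  5s^3-25s^2-430s+1800 = ((5/8)s-135/32)(8s^2+14s-184) + (-(4095/16)s+4095/4)
  8s^2+14s-184 = (-(128/4095)s-736/4095)(-(4095/16)s+4095/4) + (0)
Last nonzero remainder: -(4095/16)s+4095/4. Dividing through by -4095/16 gives the monic gcd s-4.
Cancel s-4 from numerator and denominator to get the reduced form.

(s^2+7s-44)/(5s^2-5s-450)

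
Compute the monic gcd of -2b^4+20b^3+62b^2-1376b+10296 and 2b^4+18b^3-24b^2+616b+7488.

Euclidean algorithm in ℚ[b]:
  -2b^4+20b^3+62b^2-1376b+10296 = (-1)(2b^4+18b^3-24b^2+616b+7488) + (38b^3+38b^2-760b+17784)
  2b^4+18b^3-24b^2+616b+7488 = ((1/19)b+8/19)(38b^3+38b^2-760b+17784) + (0)
Last nonzero remainder: 38b^3+38b^2-760b+17784. Dividing through by 38 gives the monic gcd b^3+b^2-20b+468.

b^3+b^2-20b+468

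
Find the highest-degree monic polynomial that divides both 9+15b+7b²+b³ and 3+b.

3+b

Euclidean algorithm in ℚ[b]:
  b³+7b²+15b+9 = (b²+4b+3)(b+3) + (0)
The last nonzero remainder b+3 is already monic.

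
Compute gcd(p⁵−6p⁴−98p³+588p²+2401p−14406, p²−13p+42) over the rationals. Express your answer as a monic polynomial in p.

p²−13p+42

Euclidean algorithm in ℚ[p]:
  p⁵−6p⁴−98p³+588p²+2401p−14406 = (p³+7p²−49p−343)(p²−13p+42) + (0)
The last nonzero remainder p²−13p+42 is already monic.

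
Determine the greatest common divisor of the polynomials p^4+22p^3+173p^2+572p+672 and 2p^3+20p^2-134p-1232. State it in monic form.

p+7

Euclidean algorithm in ℚ[p]:
  p^4+22p^3+173p^2+572p+672 = ((1/2)p+6)(2p^3+20p^2-134p-1232) + (120p^2+1992p+8064)
  2p^3+20p^2-134p-1232 = ((1/60)p-11/100)(120p^2+1992p+8064) + (-(1232/25)p-8624/25)
  120p^2+1992p+8064 = (-(375/154)p-1800/77)(-(1232/25)p-8624/25) + (0)
Last nonzero remainder: -(1232/25)p-8624/25. Dividing through by -1232/25 gives the monic gcd p+7.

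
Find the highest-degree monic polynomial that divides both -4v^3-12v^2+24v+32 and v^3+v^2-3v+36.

Euclidean algorithm in ℚ[v]:
  -4v^3-12v^2+24v+32 = (-4)(v^3+v^2-3v+36) + (-8v^2+12v+176)
  v^3+v^2-3v+36 = (-(1/8)v-5/16)(-8v^2+12v+176) + ((91/4)v+91)
  -8v^2+12v+176 = (-(32/91)v+176/91)((91/4)v+91) + (0)
Last nonzero remainder: (91/4)v+91. Dividing through by 91/4 gives the monic gcd v+4.

v+4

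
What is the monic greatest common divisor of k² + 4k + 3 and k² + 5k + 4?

By polynomial division,
  k² + 4k + 3 = (k² + 5k + 4) + (-k - 1)
  k² + 5k + 4 = (-k - 4)(-k - 1) + (0)
Last nonzero remainder: -k - 1. Dividing through by -1 gives the monic gcd k + 1.

k + 1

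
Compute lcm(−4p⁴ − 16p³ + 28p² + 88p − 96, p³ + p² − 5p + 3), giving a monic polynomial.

p⁵ + 3p⁴ − 11p³ − 15p² + 46p − 24

By polynomial division,
  −4p⁴ − 16p³ + 28p² + 88p − 96 = (−4p − 12)(p³ + p² − 5p + 3) + (20p² + 40p − 60)
  p³ + p² − 5p + 3 = ((1/20)p − 1/20)(20p² + 40p − 60) + (0)
Last nonzero remainder: 20p² + 40p − 60. Dividing through by 20 gives the monic gcd p² + 2p − 3.
Then lcm(f, g) = f·g / gcd(f, g); expanding and making the result monic gives the answer.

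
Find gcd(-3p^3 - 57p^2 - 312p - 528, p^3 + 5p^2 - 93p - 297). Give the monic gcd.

By polynomial division,
  -3p^3 - 57p^2 - 312p - 528 = (-3)(p^3 + 5p^2 - 93p - 297) + (-42p^2 - 591p - 1419)
  p^3 + 5p^2 - 93p - 297 = (-(1/42)p + 127/588)(-42p^2 - 591p - 1419) + ((169/196)p + 1859/196)
  -42p^2 - 591p - 1419 = (-(8232/169)p - 25284/169)((169/196)p + 1859/196) + (0)
Last nonzero remainder: (169/196)p + 1859/196. Dividing through by 169/196 gives the monic gcd p + 11.

p + 11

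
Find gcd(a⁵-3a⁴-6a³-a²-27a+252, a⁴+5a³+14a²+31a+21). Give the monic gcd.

Repeated division with remainder:
  a⁵-3a⁴-6a³-a²-27a+252 = (a-8)(a⁴+5a³+14a²+31a+21) + (20a³+80a²+200a+420)
  a⁴+5a³+14a²+31a+21 = ((1/20)a+1/20)(20a³+80a²+200a+420) + (0)
Last nonzero remainder: 20a³+80a²+200a+420. Dividing through by 20 gives the monic gcd a³+4a²+10a+21.

a³+4a²+10a+21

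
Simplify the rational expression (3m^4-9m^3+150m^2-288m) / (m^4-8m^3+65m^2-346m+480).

By polynomial division,
  3m^4-9m^3+150m^2-288m = (3)(m^4-8m^3+65m^2-346m+480) + (15m^3-45m^2+750m-1440)
  m^4-8m^3+65m^2-346m+480 = ((1/15)m-1/3)(15m^3-45m^2+750m-1440) + (0)
Last nonzero remainder: 15m^3-45m^2+750m-1440. Dividing through by 15 gives the monic gcd m^3-3m^2+50m-96.
Cancel m^3-3m^2+50m-96 from numerator and denominator to get the reduced form.

(3m)/(m-5)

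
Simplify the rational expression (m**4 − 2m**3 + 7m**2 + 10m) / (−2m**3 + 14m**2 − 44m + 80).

(−m**2 − m)/(2m − 8)

Apply the Euclidean algorithm:
  m**4 − 2m**3 + 7m**2 + 10m = (−(1/2)m − 5/2)(−2m**3 + 14m**2 − 44m + 80) + (20m**2 − 60m + 200)
  −2m**3 + 14m**2 − 44m + 80 = (−(1/10)m + 2/5)(20m**2 − 60m + 200) + (0)
Last nonzero remainder: 20m**2 − 60m + 200. Dividing through by 20 gives the monic gcd m**2 − 3m + 10.
Cancel m**2 − 3m + 10 from numerator and denominator to get the reduced form.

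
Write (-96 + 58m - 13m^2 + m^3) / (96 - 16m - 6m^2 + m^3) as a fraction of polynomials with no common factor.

(16 - 7m + m^2)/(-16 + m^2)

Repeated division with remainder:
  m^3 - 13m^2 + 58m - 96 = (m^3 - 6m^2 - 16m + 96) + (-7m^2 + 74m - 192)
  m^3 - 6m^2 - 16m + 96 = (-(1/7)m - 32/49)(-7m^2 + 74m - 192) + ((240/49)m - 1440/49)
  -7m^2 + 74m - 192 = (-(343/240)m + 98/15)((240/49)m - 1440/49) + (0)
Last nonzero remainder: (240/49)m - 1440/49. Dividing through by 240/49 gives the monic gcd m - 6.
Cancel m - 6 from numerator and denominator to get the reduced form.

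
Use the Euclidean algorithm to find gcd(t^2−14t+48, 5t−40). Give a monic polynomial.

t−8

Apply the Euclidean algorithm:
  t^2−14t+48 = ((1/5)t−6/5)(5t−40) + (0)
Last nonzero remainder: 5t−40. Dividing through by 5 gives the monic gcd t−8.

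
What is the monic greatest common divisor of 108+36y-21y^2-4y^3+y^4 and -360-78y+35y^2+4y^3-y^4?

Apply the Euclidean algorithm:
  y^4-4y^3-21y^2+36y+108 = (-1)(-y^4+4y^3+35y^2-78y-360) + (14y^2-42y-252)
  -y^4+4y^3+35y^2-78y-360 = (-(1/14)y^2+(1/14)y+10/7)(14y^2-42y-252) + (0)
Last nonzero remainder: 14y^2-42y-252. Dividing through by 14 gives the monic gcd y^2-3y-18.

-18-3y+y^2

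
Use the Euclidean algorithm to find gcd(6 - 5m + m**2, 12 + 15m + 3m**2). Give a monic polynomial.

Euclidean algorithm in ℚ[m]:
  m**2 - 5m + 6 = (1/3)(3m**2 + 15m + 12) + (-10m + 2)
  3m**2 + 15m + 12 = (-(3/10)m - 39/25)(-10m + 2) + (378/25)
  -10m + 2 = (-(125/189)m + 25/189)(378/25) + (0)
The last nonzero remainder is the constant 378/25, so the polynomials are coprime and gcd = 1.

1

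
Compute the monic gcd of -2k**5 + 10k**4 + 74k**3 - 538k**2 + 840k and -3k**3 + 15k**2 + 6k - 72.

Repeated division with remainder:
  -2k**5 + 10k**4 + 74k**3 - 538k**2 + 840k = ((2/3)k**2 - 70/3)(-3k**3 + 15k**2 + 6k - 72) + (-140k**2 + 980k - 1680)
  -3k**3 + 15k**2 + 6k - 72 = ((3/140)k + 3/70)(-140k**2 + 980k - 1680) + (0)
Last nonzero remainder: -140k**2 + 980k - 1680. Dividing through by -140 gives the monic gcd k**2 - 7k + 12.

k**2 - 7k + 12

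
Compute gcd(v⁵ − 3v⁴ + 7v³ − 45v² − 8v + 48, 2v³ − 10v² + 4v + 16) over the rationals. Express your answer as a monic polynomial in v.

Repeated division with remainder:
  v⁵ − 3v⁴ + 7v³ − 45v² − 8v + 48 = ((1/2)v² + v + 15/2)(2v³ − 10v² + 4v + 16) + (18v² − 54v − 72)
  2v³ − 10v² + 4v + 16 = ((1/9)v − 2/9)(18v² − 54v − 72) + (0)
Last nonzero remainder: 18v² − 54v − 72. Dividing through by 18 gives the monic gcd v² − 3v − 4.

v² − 3v − 4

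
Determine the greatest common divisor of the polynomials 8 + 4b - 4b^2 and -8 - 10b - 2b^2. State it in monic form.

By polynomial division,
  -4b^2 + 4b + 8 = (2)(-2b^2 - 10b - 8) + (24b + 24)
  -2b^2 - 10b - 8 = (-(1/12)b - 1/3)(24b + 24) + (0)
Last nonzero remainder: 24b + 24. Dividing through by 24 gives the monic gcd b + 1.

1 + b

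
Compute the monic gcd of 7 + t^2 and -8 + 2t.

By polynomial division,
  t^2 + 7 = ((1/2)t + 2)(2t - 8) + (23)
  2t - 8 = ((2/23)t - 8/23)(23) + (0)
The last nonzero remainder is the constant 23, so the polynomials are coprime and gcd = 1.

1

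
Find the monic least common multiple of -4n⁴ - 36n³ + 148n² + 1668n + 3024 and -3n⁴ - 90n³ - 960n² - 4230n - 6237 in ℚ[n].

n⁶ + 27n⁵ + 202n⁴ - 390n³ - 11111n² - 45717n - 58212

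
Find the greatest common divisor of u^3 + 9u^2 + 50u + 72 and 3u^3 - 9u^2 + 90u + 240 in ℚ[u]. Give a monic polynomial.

u + 2

Repeated division with remainder:
  u^3 + 9u^2 + 50u + 72 = (1/3)(3u^3 - 9u^2 + 90u + 240) + (12u^2 + 20u - 8)
  3u^3 - 9u^2 + 90u + 240 = ((1/4)u - 7/6)(12u^2 + 20u - 8) + ((346/3)u + 692/3)
  12u^2 + 20u - 8 = ((18/173)u - 6/173)((346/3)u + 692/3) + (0)
Last nonzero remainder: (346/3)u + 692/3. Dividing through by 346/3 gives the monic gcd u + 2.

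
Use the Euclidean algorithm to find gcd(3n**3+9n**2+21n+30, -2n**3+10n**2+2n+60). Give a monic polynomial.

n**2+n+5

By polynomial division,
  3n**3+9n**2+21n+30 = (-3/2)(-2n**3+10n**2+2n+60) + (24n**2+24n+120)
  -2n**3+10n**2+2n+60 = (-(1/12)n+1/2)(24n**2+24n+120) + (0)
Last nonzero remainder: 24n**2+24n+120. Dividing through by 24 gives the monic gcd n**2+n+5.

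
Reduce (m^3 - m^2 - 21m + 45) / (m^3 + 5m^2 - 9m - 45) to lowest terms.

(m - 3)/(m + 3)

Euclidean algorithm in ℚ[m]:
  m^3 - m^2 - 21m + 45 = (m^3 + 5m^2 - 9m - 45) + (-6m^2 - 12m + 90)
  m^3 + 5m^2 - 9m - 45 = (-(1/6)m - 1/2)(-6m^2 - 12m + 90) + (0)
Last nonzero remainder: -6m^2 - 12m + 90. Dividing through by -6 gives the monic gcd m^2 + 2m - 15.
Cancel m^2 + 2m - 15 from numerator and denominator to get the reduced form.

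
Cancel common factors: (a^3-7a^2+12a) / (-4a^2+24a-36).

(-a^2+4a)/(4a-12)

Euclidean algorithm in ℚ[a]:
  a^3-7a^2+12a = (-(1/4)a+1/4)(-4a^2+24a-36) + (-3a+9)
  -4a^2+24a-36 = ((4/3)a-4)(-3a+9) + (0)
Last nonzero remainder: -3a+9. Dividing through by -3 gives the monic gcd a-3.
Cancel a-3 from numerator and denominator to get the reduced form.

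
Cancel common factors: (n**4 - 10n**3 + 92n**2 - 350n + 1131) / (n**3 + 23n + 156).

(n**2 - 6n + 29)/(n + 4)

By polynomial division,
  n**4 - 10n**3 + 92n**2 - 350n + 1131 = (n - 10)(n**3 + 23n + 156) + (69n**2 - 276n + 2691)
  n**3 + 23n + 156 = ((1/69)n + 4/69)(69n**2 - 276n + 2691) + (0)
Last nonzero remainder: 69n**2 - 276n + 2691. Dividing through by 69 gives the monic gcd n**2 - 4n + 39.
Cancel n**2 - 4n + 39 from numerator and denominator to get the reduced form.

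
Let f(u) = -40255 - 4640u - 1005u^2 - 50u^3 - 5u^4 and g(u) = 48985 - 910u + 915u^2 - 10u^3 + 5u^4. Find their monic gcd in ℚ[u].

97 + 3u + u^2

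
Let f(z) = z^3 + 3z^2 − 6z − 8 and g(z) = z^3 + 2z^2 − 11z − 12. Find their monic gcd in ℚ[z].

By polynomial division,
  z^3 + 3z^2 − 6z − 8 = (z^3 + 2z^2 − 11z − 12) + (z^2 + 5z + 4)
  z^3 + 2z^2 − 11z − 12 = (z − 3)(z^2 + 5z + 4) + (0)
The last nonzero remainder z^2 + 5z + 4 is already monic.

z^2 + 5z + 4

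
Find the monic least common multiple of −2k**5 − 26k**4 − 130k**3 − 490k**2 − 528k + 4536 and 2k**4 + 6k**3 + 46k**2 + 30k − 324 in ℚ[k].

k**6 + 16k**5 + 104k**4 + 440k**3 + 999k**2 − 1476k − 6804

Euclidean algorithm in ℚ[k]:
  −2k**5 − 26k**4 − 130k**3 − 490k**2 − 528k + 4536 = (−k − 10)(2k**4 + 6k**3 + 46k**2 + 30k − 324) + (−24k**3 − 552k + 1296)
  2k**4 + 6k**3 + 46k**2 + 30k − 324 = (−(1/12)k − 1/4)(−24k**3 − 552k + 1296) + (0)
Last nonzero remainder: −24k**3 − 552k + 1296. Dividing through by −24 gives the monic gcd k**3 + 23k − 54.
Then lcm(f, g) = f·g / gcd(f, g); expanding and making the result monic gives the answer.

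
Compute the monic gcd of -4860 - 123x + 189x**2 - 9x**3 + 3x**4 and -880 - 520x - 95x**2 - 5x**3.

Euclidean algorithm in ℚ[x]:
  3x**4 - 9x**3 + 189x**2 - 123x - 4860 = (-(3/5)x + 66/5)(-5x**3 - 95x**2 - 520x - 880) + (1131x**2 + 6213x + 6756)
  -5x**3 - 95x**2 - 520x - 880 = (-(5/1131)x - 25460/426387)(1131x**2 + 6213x + 6756) + (-(16934400/142129)x - 67737600/142129)
  1131x**2 + 6213x + 6756 = (-(53582633/5644800)x - 80018627/5644800)(-(16934400/142129)x - 67737600/142129) + (0)
Last nonzero remainder: -(16934400/142129)x - 67737600/142129. Dividing through by -16934400/142129 gives the monic gcd x + 4.

4 + x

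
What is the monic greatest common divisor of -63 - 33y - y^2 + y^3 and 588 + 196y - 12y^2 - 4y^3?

-21 - 4y + y^2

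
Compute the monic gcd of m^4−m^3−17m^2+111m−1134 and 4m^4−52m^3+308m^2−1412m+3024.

m^2−2m+27

Repeated division with remainder:
  m^4−m^3−17m^2+111m−1134 = (1/4)(4m^4−52m^3+308m^2−1412m+3024) + (12m^3−94m^2+464m−1890)
  4m^4−52m^3+308m^2−1412m+3024 = ((1/3)m−31/18)(12m^3−94m^2+464m−1890) + (−(77/9)m^2+(154/9)m−231)
  12m^3−94m^2+464m−1890 = (−(108/77)m+90/11)(−(77/9)m^2+(154/9)m−231) + (0)
Last nonzero remainder: −(77/9)m^2+(154/9)m−231. Dividing through by −77/9 gives the monic gcd m^2−2m+27.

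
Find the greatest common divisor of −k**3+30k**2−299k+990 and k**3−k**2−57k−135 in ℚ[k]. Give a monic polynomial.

k−9

Repeated division with remainder:
  −k**3+30k**2−299k+990 = (−1)(k**3−k**2−57k−135) + (29k**2−356k+855)
  k**3−k**2−57k−135 = ((1/29)k+327/841)(29k**2−356k+855) + ((43680/841)k−393120/841)
  29k**2−356k+855 = ((24389/43680)k−15979/8736)((43680/841)k−393120/841) + (0)
Last nonzero remainder: (43680/841)k−393120/841. Dividing through by 43680/841 gives the monic gcd k−9.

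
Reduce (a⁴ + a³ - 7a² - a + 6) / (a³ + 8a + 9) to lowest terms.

(a³ - 7a + 6)/(a² - a + 9)

Apply the Euclidean algorithm:
  a⁴ + a³ - 7a² - a + 6 = (a + 1)(a³ + 8a + 9) + (-15a² - 18a - 3)
  a³ + 8a + 9 = (-(1/15)a + 2/25)(-15a² - 18a - 3) + ((231/25)a + 231/25)
  -15a² - 18a - 3 = (-(125/77)a - 25/77)((231/25)a + 231/25) + (0)
Last nonzero remainder: (231/25)a + 231/25. Dividing through by 231/25 gives the monic gcd a + 1.
Cancel a + 1 from numerator and denominator to get the reduced form.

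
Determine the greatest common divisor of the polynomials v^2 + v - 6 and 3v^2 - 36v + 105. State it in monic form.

Apply the Euclidean algorithm:
  v^2 + v - 6 = (1/3)(3v^2 - 36v + 105) + (13v - 41)
  3v^2 - 36v + 105 = ((3/13)v - 345/169)(13v - 41) + (3600/169)
  13v - 41 = ((2197/3600)v - 6929/3600)(3600/169) + (0)
The last nonzero remainder is the constant 3600/169, so the polynomials are coprime and gcd = 1.

1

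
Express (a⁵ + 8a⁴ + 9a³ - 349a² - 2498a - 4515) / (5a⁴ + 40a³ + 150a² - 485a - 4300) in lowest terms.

Euclidean algorithm in ℚ[a]:
  a⁵ + 8a⁴ + 9a³ - 349a² - 2498a - 4515 = ((1/5)a)(5a⁴ + 40a³ + 150a² - 485a - 4300) + (-21a³ - 252a² - 1638a - 4515)
  5a⁴ + 40a³ + 150a² - 485a - 4300 = (-(5/21)a + 20/21)(-21a³ - 252a² - 1638a - 4515) + (0)
Last nonzero remainder: -21a³ - 252a² - 1638a - 4515. Dividing through by -21 gives the monic gcd a³ + 12a² + 78a + 215.
Cancel a³ + 12a² + 78a + 215 from numerator and denominator to get the reduced form.

(a² - 4a - 21)/(5a - 20)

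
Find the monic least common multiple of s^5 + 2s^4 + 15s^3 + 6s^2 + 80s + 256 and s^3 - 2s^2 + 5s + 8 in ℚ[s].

Repeated division with remainder:
  s^5 + 2s^4 + 15s^3 + 6s^2 + 80s + 256 = (s^2 + 4s + 18)(s^3 - 2s^2 + 5s + 8) + (14s^2 - 42s + 112)
  s^3 - 2s^2 + 5s + 8 = ((1/14)s + 1/14)(14s^2 - 42s + 112) + (0)
Last nonzero remainder: 14s^2 - 42s + 112. Dividing through by 14 gives the monic gcd s^2 - 3s + 8.
Then lcm(f, g) = f·g / gcd(f, g); expanding and making the result monic gives the answer.

s^6 + 3s^5 + 17s^4 + 21s^3 + 86s^2 + 336s + 256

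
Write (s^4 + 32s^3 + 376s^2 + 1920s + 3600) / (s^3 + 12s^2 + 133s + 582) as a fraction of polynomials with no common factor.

Apply the Euclidean algorithm:
  s^4 + 32s^3 + 376s^2 + 1920s + 3600 = (s + 20)(s^3 + 12s^2 + 133s + 582) + (3s^2 - 1322s - 8040)
  s^3 + 12s^2 + 133s + 582 = ((1/3)s + 1358/9)(3s^2 - 1322s - 8040) + ((1820593/9)s + 3641186/3)
  3s^2 - 1322s - 8040 = ((27/1820593)s - 12060/1820593)((1820593/9)s + 3641186/3) + (0)
Last nonzero remainder: (1820593/9)s + 3641186/3. Dividing through by 1820593/9 gives the monic gcd s + 6.
Cancel s + 6 from numerator and denominator to get the reduced form.

(s^3 + 26s^2 + 220s + 600)/(s^2 + 6s + 97)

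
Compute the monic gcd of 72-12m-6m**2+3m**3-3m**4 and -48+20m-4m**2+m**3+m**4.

-12+8m-3m**2+m**3

Apply the Euclidean algorithm:
  -3m**4+3m**3-6m**2-12m+72 = (-3)(m**4+m**3-4m**2+20m-48) + (6m**3-18m**2+48m-72)
  m**4+m**3-4m**2+20m-48 = ((1/6)m+2/3)(6m**3-18m**2+48m-72) + (0)
Last nonzero remainder: 6m**3-18m**2+48m-72. Dividing through by 6 gives the monic gcd m**3-3m**2+8m-12.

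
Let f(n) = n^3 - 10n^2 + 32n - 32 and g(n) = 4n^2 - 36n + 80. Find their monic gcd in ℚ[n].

n - 4

Apply the Euclidean algorithm:
  n^3 - 10n^2 + 32n - 32 = ((1/4)n - 1/4)(4n^2 - 36n + 80) + (3n - 12)
  4n^2 - 36n + 80 = ((4/3)n - 20/3)(3n - 12) + (0)
Last nonzero remainder: 3n - 12. Dividing through by 3 gives the monic gcd n - 4.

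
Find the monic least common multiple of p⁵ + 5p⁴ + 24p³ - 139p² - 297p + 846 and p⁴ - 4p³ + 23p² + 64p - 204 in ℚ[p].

Apply the Euclidean algorithm:
  p⁵ + 5p⁴ + 24p³ - 139p² - 297p + 846 = (p + 9)(p⁴ - 4p³ + 23p² + 64p - 204) + (37p³ - 410p² - 669p + 2682)
  p⁴ - 4p³ + 23p² + 64p - 204 = ((1/37)p + 262/1369)(37p³ - 410p² - 669p + 2682) + ((163660/1369)p² + (163660/1369)p - 981960/1369)
  37p³ - 410p² - 669p + 2682 = ((50653/163660)p - 611943/163660)((163660/1369)p² + (163660/1369)p - 981960/1369) + (0)
Last nonzero remainder: (163660/1369)p² + (163660/1369)p - 981960/1369. Dividing through by 163660/1369 gives the monic gcd p² + p - 6.
Then lcm(f, g) = f·g / gcd(f, g); expanding and making the result monic gives the answer.

p⁷ + 33p⁵ - 89p⁴ + 1214p³ - 2395p² - 14328p + 28764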